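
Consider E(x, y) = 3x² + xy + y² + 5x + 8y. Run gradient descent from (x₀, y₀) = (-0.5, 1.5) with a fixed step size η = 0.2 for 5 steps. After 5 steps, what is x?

-0.32192

∇E = (6x + y + 5, x + 2y + 8)
Step 1: at (-0.5, 1.5), ∇E = (3.5, 10.5) → (-0.5, 1.5) − 0.2·(3.5, 10.5) = (-1.2, -0.6)
Step 2: at (-1.2, -0.6), ∇E = (-2.8, 5.6) → (-1.2, -0.6) − 0.2·(-2.8, 5.6) = (-0.64, -1.72)
Step 3: at (-0.64, -1.72), ∇E = (-0.56, 3.92) → (-0.64, -1.72) − 0.2·(-0.56, 3.92) = (-0.528, -2.504)
Step 4: at (-0.528, -2.504), ∇E = (-0.672, 2.464) → (-0.528, -2.504) − 0.2·(-0.672, 2.464) = (-0.3936, -2.9968)
Step 5: at (-0.3936, -2.9968), ∇E = (-0.3584, 1.6128) → (-0.3936, -2.9968) − 0.2·(-0.3584, 1.6128) = (-0.32192, -3.31936)
x = -0.32192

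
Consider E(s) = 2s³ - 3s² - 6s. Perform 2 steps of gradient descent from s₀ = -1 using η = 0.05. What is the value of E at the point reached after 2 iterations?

E′(s) = 6s² - 6s - 6
s₁ = -1 − 0.05·6 = -1.3
s₂ = -1.3 − 0.05·11.94 = -1.897
E(-1.897) = -13.066949546

-13.066949546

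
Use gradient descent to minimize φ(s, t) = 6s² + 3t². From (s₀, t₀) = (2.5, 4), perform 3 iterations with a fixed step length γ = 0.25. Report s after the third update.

-20

∇φ = (12s, 6t)
(s₁, t₁) = (2.5, 4) − 0.25·(30, 24) = (-5, -2)
(s₂, t₂) = (-5, -2) − 0.25·(-60, -12) = (10, 1)
(s₃, t₃) = (10, 1) − 0.25·(120, 6) = (-20, -0.5)
s = -20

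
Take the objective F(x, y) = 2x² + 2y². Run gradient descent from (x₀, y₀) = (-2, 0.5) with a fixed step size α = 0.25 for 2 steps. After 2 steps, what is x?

0

∇F = (4x, 4y)
Step 1: at (-2, 0.5), ∇F = (-8, 2) → (-2, 0.5) − 0.25·(-8, 2) = (0, 0)
Step 2: at (0, 0), ∇F = (0, 0) → (0, 0) − 0.25·(0, 0) = (0, 0)
x = 0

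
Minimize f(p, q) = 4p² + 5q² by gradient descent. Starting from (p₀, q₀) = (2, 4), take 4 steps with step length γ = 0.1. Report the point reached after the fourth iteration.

(0.0032, 0)

∇f = (8p, 10q)
Step 1: at (2, 4), ∇f = (16, 40) → (2, 4) − 0.1·(16, 40) = (0.4, 0)
Step 2: at (0.4, 0), ∇f = (3.2, 0) → (0.4, 0) − 0.1·(3.2, 0) = (0.08, 0)
Step 3: at (0.08, 0), ∇f = (0.64, 0) → (0.08, 0) − 0.1·(0.64, 0) = (0.016, 0)
Step 4: at (0.016, 0), ∇f = (0.128, 0) → (0.016, 0) − 0.1·(0.128, 0) = (0.0032, 0)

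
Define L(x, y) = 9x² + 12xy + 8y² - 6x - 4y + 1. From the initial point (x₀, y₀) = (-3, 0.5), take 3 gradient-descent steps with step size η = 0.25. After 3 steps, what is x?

∇L = (18x + 12y - 6, 12x + 16y - 4)
Step 1: at (-3, 0.5), ∇L = (-54, -32) → (-3, 0.5) − 0.25·(-54, -32) = (10.5, 8.5)
Step 2: at (10.5, 8.5), ∇L = (285, 258) → (10.5, 8.5) − 0.25·(285, 258) = (-60.75, -56)
Step 3: at (-60.75, -56), ∇L = (-1771.5, -1629) → (-60.75, -56) − 0.25·(-1771.5, -1629) = (382.125, 351.25)
x = 382.125

382.125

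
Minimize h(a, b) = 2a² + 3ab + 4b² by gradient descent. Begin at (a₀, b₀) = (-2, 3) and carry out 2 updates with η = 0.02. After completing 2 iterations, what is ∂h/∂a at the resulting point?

∇h = (4a + 3b, 3a + 8b)
Step 1: at (-2, 3), ∇h = (1, 18) → (-2, 3) − 0.02·(1, 18) = (-2.02, 2.64)
Step 2: at (-2.02, 2.64), ∇h = (-0.16, 15.06) → (-2.02, 2.64) − 0.02·(-0.16, 15.06) = (-2.0168, 2.3388)
∂h/∂a at (-2.0168, 2.3388) = -1.0508

-1.0508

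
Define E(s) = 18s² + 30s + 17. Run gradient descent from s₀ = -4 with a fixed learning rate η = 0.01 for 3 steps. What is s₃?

E′(s) = 36s + 30
Step 1: E′(-4) = -114; s₁ = -4 − 0.01·(-114) = -2.86
Step 2: E′(-2.86) = -72.96; s₂ = -2.86 − 0.01·(-72.96) = -2.1304
Step 3: E′(-2.1304) = -46.6944; s₃ = -2.1304 − 0.01·(-46.6944) = -1.663456

-1.663456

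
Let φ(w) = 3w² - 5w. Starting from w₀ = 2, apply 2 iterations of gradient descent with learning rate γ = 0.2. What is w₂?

φ′(w) = 6w - 5
w₁ = 2 − 0.2·7 = 0.6
w₂ = 0.6 − 0.2·(-1.4) = 0.88

0.88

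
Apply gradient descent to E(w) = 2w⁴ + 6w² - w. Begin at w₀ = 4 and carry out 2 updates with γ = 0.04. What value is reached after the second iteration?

1970.96161792

E′(w) = 8w³ + 12w - 1
w₁ = 4 − 0.04·559 = -18.36
w₂ = -18.36 − 0.04·(-49733.040448) = 1970.96161792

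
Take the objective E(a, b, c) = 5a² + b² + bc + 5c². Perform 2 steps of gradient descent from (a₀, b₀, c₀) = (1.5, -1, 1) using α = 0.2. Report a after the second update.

1.5

∇E = (10a, 2b + c, b + 10c)
(a₁, b₁, c₁) = (1.5, -1, 1) − 0.2·(15, -1, 9) = (-1.5, -0.8, -0.8)
(a₂, b₂, c₂) = (-1.5, -0.8, -0.8) − 0.2·(-15, -2.4, -8.8) = (1.5, -0.32, 0.96)
a = 1.5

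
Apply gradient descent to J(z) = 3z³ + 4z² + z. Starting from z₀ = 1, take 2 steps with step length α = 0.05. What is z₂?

0.0055

J′(z) = 9z² + 8z + 1
Step 1: J′(1) = 18; z₁ = 1 − 0.05·18 = 0.1
Step 2: J′(0.1) = 1.89; z₂ = 0.1 − 0.05·1.89 = 0.0055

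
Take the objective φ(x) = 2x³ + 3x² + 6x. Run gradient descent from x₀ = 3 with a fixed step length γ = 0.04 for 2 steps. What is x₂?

-0.334656

φ′(x) = 6x² + 6x + 6
Step 1: φ′(3) = 78; x₁ = 3 − 0.04·78 = -0.12
Step 2: φ′(-0.12) = 5.3664; x₂ = -0.12 − 0.04·5.3664 = -0.334656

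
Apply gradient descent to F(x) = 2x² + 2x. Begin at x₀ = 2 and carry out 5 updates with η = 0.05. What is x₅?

0.3192

F′(x) = 4x + 2
Step 1: F′(2) = 10; x₁ = 2 − 0.05·10 = 1.5
Step 2: F′(1.5) = 8; x₂ = 1.5 − 0.05·8 = 1.1
Step 3: F′(1.1) = 6.4; x₃ = 1.1 − 0.05·6.4 = 0.78
Step 4: F′(0.78) = 5.12; x₄ = 0.78 − 0.05·5.12 = 0.524
Step 5: F′(0.524) = 4.096; x₅ = 0.524 − 0.05·4.096 = 0.3192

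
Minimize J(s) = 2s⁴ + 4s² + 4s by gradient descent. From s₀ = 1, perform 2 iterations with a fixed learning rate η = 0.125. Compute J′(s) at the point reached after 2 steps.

217.109375

J′(s) = 8s³ + 8s + 4
Step 1: J′(1) = 20; s₁ = 1 − 0.125·20 = -1.5
Step 2: J′(-1.5) = -35; s₂ = -1.5 − 0.125·(-35) = 2.875
J′(s) at (2.875) = 217.109375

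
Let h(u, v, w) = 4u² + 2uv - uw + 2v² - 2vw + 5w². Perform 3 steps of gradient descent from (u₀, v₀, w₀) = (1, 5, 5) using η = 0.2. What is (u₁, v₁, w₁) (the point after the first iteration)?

∇h = (8u + 2v - w, 2u + 4v - 2w, -u - 2v + 10w)
(u₁, v₁, w₁) = (1, 5, 5) − 0.2·(13, 12, 39) = (-1.6, 2.6, -2.8)

(-1.6, 2.6, -2.8)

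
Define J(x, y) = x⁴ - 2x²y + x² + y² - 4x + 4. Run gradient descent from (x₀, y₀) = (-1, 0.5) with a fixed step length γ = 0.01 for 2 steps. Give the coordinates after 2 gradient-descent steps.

∇J = (4x³ - 4xy + 2x - 4, -2x² + 2y)
(x₁, y₁) = (-1, 0.5) − 0.01·(-8, -1) = (-0.92, 0.51)
(x₂, y₂) = (-0.92, 0.51) − 0.01·(-7.077952, -0.6728) = (-0.84922048, 0.516728)

(-0.84922048, 0.516728)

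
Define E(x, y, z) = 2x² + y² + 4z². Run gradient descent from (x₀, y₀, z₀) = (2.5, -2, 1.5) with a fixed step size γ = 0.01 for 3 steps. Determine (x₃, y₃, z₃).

∇E = (4x, 2y, 8z)
(x₁, y₁, z₁) = (2.5, -2, 1.5) − 0.01·(10, -4, 12) = (2.4, -1.96, 1.38)
(x₂, y₂, z₂) = (2.4, -1.96, 1.38) − 0.01·(9.6, -3.92, 11.04) = (2.304, -1.9208, 1.2696)
(x₃, y₃, z₃) = (2.304, -1.9208, 1.2696) − 0.01·(9.216, -3.8416, 10.1568) = (2.21184, -1.882384, 1.168032)

(2.21184, -1.882384, 1.168032)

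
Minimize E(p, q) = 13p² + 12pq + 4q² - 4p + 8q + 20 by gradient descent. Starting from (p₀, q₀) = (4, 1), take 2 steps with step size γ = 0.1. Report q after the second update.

∇E = (26p + 12q - 4, 12p + 8q + 8)
(p₁, q₁) = (4, 1) − 0.1·(112, 64) = (-7.2, -5.4)
(p₂, q₂) = (-7.2, -5.4) − 0.1·(-256, -121.6) = (18.4, 6.76)
q = 6.76

6.76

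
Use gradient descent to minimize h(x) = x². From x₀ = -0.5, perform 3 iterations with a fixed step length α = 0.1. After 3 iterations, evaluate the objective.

h′(x) = 2x
Step 1: h′(-0.5) = -1; x₁ = -0.5 − 0.1·(-1) = -0.4
Step 2: h′(-0.4) = -0.8; x₂ = -0.4 − 0.1·(-0.8) = -0.32
Step 3: h′(-0.32) = -0.64; x₃ = -0.32 − 0.1·(-0.64) = -0.256
h(-0.256) = 0.065536

0.065536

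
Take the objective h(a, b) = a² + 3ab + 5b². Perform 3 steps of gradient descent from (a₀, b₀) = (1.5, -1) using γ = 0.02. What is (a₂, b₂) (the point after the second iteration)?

(1.4934, -0.802)

∇h = (2a + 3b, 3a + 10b)
Step 1: at (1.5, -1), ∇h = (0, -5.5) → (1.5, -1) − 0.02·(0, -5.5) = (1.5, -0.89)
Step 2: at (1.5, -0.89), ∇h = (0.33, -4.4) → (1.5, -0.89) − 0.02·(0.33, -4.4) = (1.4934, -0.802)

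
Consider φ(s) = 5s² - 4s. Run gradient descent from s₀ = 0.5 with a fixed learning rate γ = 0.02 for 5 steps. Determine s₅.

0.432768

φ′(s) = 10s - 4
Step 1: φ′(0.5) = 1; s₁ = 0.5 − 0.02·1 = 0.48
Step 2: φ′(0.48) = 0.8; s₂ = 0.48 − 0.02·0.8 = 0.464
Step 3: φ′(0.464) = 0.64; s₃ = 0.464 − 0.02·0.64 = 0.4512
Step 4: φ′(0.4512) = 0.512; s₄ = 0.4512 − 0.02·0.512 = 0.44096
Step 5: φ′(0.44096) = 0.4096; s₅ = 0.44096 − 0.02·0.4096 = 0.432768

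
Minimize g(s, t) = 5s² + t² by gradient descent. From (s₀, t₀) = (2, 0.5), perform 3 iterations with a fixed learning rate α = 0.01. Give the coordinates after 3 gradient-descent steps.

(1.458, 0.470596)

∇g = (10s, 2t)
Step 1: at (2, 0.5), ∇g = (20, 1) → (2, 0.5) − 0.01·(20, 1) = (1.8, 0.49)
Step 2: at (1.8, 0.49), ∇g = (18, 0.98) → (1.8, 0.49) − 0.01·(18, 0.98) = (1.62, 0.4802)
Step 3: at (1.62, 0.4802), ∇g = (16.2, 0.9604) → (1.62, 0.4802) − 0.01·(16.2, 0.9604) = (1.458, 0.470596)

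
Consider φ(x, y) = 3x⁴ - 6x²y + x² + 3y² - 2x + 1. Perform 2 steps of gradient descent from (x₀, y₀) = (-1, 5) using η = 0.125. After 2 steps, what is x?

∇φ = (12x³ - 12xy + 2x - 2, -6x² + 6y)
Step 1: at (-1, 5), ∇φ = (44, 24) → (-1, 5) − 0.125·(44, 24) = (-6.5, 2)
Step 2: at (-6.5, 2), ∇φ = (-3154.5, -241.5) → (-6.5, 2) − 0.125·(-3154.5, -241.5) = (387.8125, 32.1875)
x = 387.8125

387.8125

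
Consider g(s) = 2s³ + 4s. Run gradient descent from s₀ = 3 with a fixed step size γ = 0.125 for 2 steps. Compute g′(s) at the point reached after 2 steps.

g′(s) = 6s² + 4
Step 1: g′(3) = 58; s₁ = 3 − 0.125·58 = -4.25
Step 2: g′(-4.25) = 112.375; s₂ = -4.25 − 0.125·112.375 = -18.296875
g′(s) at (-18.296875) = 2012.65380859375

2012.65380859375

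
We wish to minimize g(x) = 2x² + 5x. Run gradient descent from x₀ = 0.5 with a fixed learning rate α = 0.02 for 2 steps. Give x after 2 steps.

g′(x) = 4x + 5
Step 1: g′(0.5) = 7; x₁ = 0.5 − 0.02·7 = 0.36
Step 2: g′(0.36) = 6.44; x₂ = 0.36 − 0.02·6.44 = 0.2312

0.2312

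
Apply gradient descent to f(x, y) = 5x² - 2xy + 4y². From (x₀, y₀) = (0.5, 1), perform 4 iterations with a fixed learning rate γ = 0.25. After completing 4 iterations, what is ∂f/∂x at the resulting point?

∇f = (10x - 2y, -2x + 8y)
(x₁, y₁) = (0.5, 1) − 0.25·(3, 7) = (-0.25, -0.75)
(x₂, y₂) = (-0.25, -0.75) − 0.25·(-1, -5.5) = (0, 0.625)
(x₃, y₃) = (0, 0.625) − 0.25·(-1.25, 5) = (0.3125, -0.625)
(x₄, y₄) = (0.3125, -0.625) − 0.25·(4.375, -5.625) = (-0.78125, 0.78125)
∂f/∂x at (-0.78125, 0.78125) = -9.375

-9.375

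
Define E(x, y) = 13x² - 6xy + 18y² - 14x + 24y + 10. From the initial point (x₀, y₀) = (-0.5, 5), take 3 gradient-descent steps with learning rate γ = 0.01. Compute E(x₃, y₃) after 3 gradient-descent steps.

∇E = (26x - 6y - 14, -6x + 36y + 24)
(x₁, y₁) = (-0.5, 5) − 0.01·(-57, 207) = (0.07, 2.93)
(x₂, y₂) = (0.07, 2.93) − 0.01·(-29.76, 129.06) = (0.3676, 1.6394)
(x₃, y₃) = (0.3676, 1.6394) − 0.01·(-14.2788, 80.8128) = (0.510388, 0.831272)
E(0.510388, 0.831272) = 36.084151799568

36.084151799568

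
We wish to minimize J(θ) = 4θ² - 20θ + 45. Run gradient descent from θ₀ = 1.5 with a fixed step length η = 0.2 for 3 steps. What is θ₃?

J′(θ) = 8θ - 20
Step 1: J′(1.5) = -8; θ₁ = 1.5 − 0.2·(-8) = 3.1
Step 2: J′(3.1) = 4.8; θ₂ = 3.1 − 0.2·4.8 = 2.14
Step 3: J′(2.14) = -2.88; θ₃ = 2.14 − 0.2·(-2.88) = 2.716

2.716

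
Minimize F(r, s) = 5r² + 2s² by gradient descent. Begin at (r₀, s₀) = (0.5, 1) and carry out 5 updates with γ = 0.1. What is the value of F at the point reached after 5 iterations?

0.0120932352

∇F = (10r, 4s)
(r₁, s₁) = (0.5, 1) − 0.1·(5, 4) = (0, 0.6)
(r₂, s₂) = (0, 0.6) − 0.1·(0, 2.4) = (0, 0.36)
(r₃, s₃) = (0, 0.36) − 0.1·(0, 1.44) = (0, 0.216)
(r₄, s₄) = (0, 0.216) − 0.1·(0, 0.864) = (0, 0.1296)
(r₅, s₅) = (0, 0.1296) − 0.1·(0, 0.5184) = (0, 0.07776)
F(0, 0.07776) = 0.0120932352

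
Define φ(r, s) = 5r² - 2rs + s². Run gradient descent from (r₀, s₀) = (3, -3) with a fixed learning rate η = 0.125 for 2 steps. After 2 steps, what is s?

-1.5

∇φ = (10r - 2s, -2r + 2s)
(r₁, s₁) = (3, -3) − 0.125·(36, -12) = (-1.5, -1.5)
(r₂, s₂) = (-1.5, -1.5) − 0.125·(-12, 0) = (0, -1.5)
s = -1.5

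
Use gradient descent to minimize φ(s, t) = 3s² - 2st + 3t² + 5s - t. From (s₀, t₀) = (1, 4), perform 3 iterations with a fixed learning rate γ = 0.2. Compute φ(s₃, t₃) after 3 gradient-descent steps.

∇φ = (6s - 2t + 5, -2s + 6t - 1)
(s₁, t₁) = (1, 4) − 0.2·(3, 21) = (0.4, -0.2)
(s₂, t₂) = (0.4, -0.2) − 0.2·(7.8, -3) = (-1.16, 0.4)
(s₃, t₃) = (-1.16, 0.4) − 0.2·(-2.76, 3.72) = (-0.608, -0.344)
φ(-0.608, -0.344) = -1.650304

-1.650304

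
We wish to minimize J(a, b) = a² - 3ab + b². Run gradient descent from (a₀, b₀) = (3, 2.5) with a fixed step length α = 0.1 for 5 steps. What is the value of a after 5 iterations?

4.436715

∇J = (2a - 3b, -3a + 2b)
Step 1: at (3, 2.5), ∇J = (-1.5, -4) → (3, 2.5) − 0.1·(-1.5, -4) = (3.15, 2.9)
Step 2: at (3.15, 2.9), ∇J = (-2.4, -3.65) → (3.15, 2.9) − 0.1·(-2.4, -3.65) = (3.39, 3.265)
Step 3: at (3.39, 3.265), ∇J = (-3.015, -3.64) → (3.39, 3.265) − 0.1·(-3.015, -3.64) = (3.6915, 3.629)
Step 4: at (3.6915, 3.629), ∇J = (-3.504, -3.8165) → (3.6915, 3.629) − 0.1·(-3.504, -3.8165) = (4.0419, 4.01065)
Step 5: at (4.0419, 4.01065), ∇J = (-3.94815, -4.1044) → (4.0419, 4.01065) − 0.1·(-3.94815, -4.1044) = (4.436715, 4.42109)
a = 4.436715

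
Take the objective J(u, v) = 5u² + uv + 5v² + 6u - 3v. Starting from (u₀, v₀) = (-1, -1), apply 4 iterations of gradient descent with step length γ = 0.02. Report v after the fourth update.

-0.1821

∇J = (10u + v + 6, u + 10v - 3)
(u₁, v₁) = (-1, -1) − 0.02·(-5, -14) = (-0.9, -0.72)
(u₂, v₂) = (-0.9, -0.72) − 0.02·(-3.72, -11.1) = (-0.8256, -0.498)
(u₃, v₃) = (-0.8256, -0.498) − 0.02·(-2.754, -8.8056) = (-0.77052, -0.321888)
(u₄, v₄) = (-0.77052, -0.321888) − 0.02·(-2.027088, -6.9894) = (-0.72997824, -0.1821)
v = -0.1821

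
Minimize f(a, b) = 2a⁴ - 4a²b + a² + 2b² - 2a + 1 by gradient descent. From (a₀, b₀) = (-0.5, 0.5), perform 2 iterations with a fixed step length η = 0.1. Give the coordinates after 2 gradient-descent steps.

∇f = (8a³ - 8ab + 2a - 2, -4a² + 4b)
Step 1: at (-0.5, 0.5), ∇f = (-2, 1) → (-0.5, 0.5) − 0.1·(-2, 1) = (-0.3, 0.4)
Step 2: at (-0.3, 0.4), ∇f = (-1.856, 1.24) → (-0.3, 0.4) − 0.1·(-1.856, 1.24) = (-0.1144, 0.276)

(-0.1144, 0.276)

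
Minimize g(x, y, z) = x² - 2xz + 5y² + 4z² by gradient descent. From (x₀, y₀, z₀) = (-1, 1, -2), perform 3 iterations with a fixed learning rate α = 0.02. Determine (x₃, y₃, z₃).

(-1.083968, 0.512, -1.291264)

∇g = (2x - 2z, 10y, -2x + 8z)
(x₁, y₁, z₁) = (-1, 1, -2) − 0.02·(2, 10, -14) = (-1.04, 0.8, -1.72)
(x₂, y₂, z₂) = (-1.04, 0.8, -1.72) − 0.02·(1.36, 8, -11.68) = (-1.0672, 0.64, -1.4864)
(x₃, y₃, z₃) = (-1.0672, 0.64, -1.4864) − 0.02·(0.8384, 6.4, -9.7568) = (-1.083968, 0.512, -1.291264)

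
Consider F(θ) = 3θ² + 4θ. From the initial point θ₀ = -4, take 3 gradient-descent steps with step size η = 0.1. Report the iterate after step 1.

-2

F′(θ) = 6θ + 4
Step 1: F′(-4) = -20; θ₁ = -4 − 0.1·(-20) = -2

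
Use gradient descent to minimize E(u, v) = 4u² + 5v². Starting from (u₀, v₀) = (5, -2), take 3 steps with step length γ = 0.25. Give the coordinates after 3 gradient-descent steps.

(-5, 6.75)

∇E = (8u, 10v)
Step 1: at (5, -2), ∇E = (40, -20) → (5, -2) − 0.25·(40, -20) = (-5, 3)
Step 2: at (-5, 3), ∇E = (-40, 30) → (-5, 3) − 0.25·(-40, 30) = (5, -4.5)
Step 3: at (5, -4.5), ∇E = (40, -45) → (5, -4.5) − 0.25·(40, -45) = (-5, 6.75)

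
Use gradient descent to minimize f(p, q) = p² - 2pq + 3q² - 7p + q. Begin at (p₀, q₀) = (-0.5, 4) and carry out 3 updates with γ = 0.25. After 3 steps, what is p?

∇f = (2p - 2q - 7, -2p + 6q + 1)
(p₁, q₁) = (-0.5, 4) − 0.25·(-16, 26) = (3.5, -2.5)
(p₂, q₂) = (3.5, -2.5) − 0.25·(5, -21) = (2.25, 2.75)
(p₃, q₃) = (2.25, 2.75) − 0.25·(-8, 13) = (4.25, -0.5)
p = 4.25

4.25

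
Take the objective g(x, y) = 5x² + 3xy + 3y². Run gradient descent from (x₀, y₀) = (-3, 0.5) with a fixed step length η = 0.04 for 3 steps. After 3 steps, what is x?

-0.817152

∇g = (10x + 3y, 3x + 6y)
(x₁, y₁) = (-3, 0.5) − 0.04·(-28.5, -6) = (-1.86, 0.74)
(x₂, y₂) = (-1.86, 0.74) − 0.04·(-16.38, -1.14) = (-1.2048, 0.7856)
(x₃, y₃) = (-1.2048, 0.7856) − 0.04·(-9.6912, 1.0992) = (-0.817152, 0.741632)
x = -0.817152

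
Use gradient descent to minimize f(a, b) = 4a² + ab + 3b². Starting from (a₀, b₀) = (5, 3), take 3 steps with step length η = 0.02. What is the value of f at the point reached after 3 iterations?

47.333962603776

∇f = (8a + b, a + 6b)
(a₁, b₁) = (5, 3) − 0.02·(43, 23) = (4.14, 2.54)
(a₂, b₂) = (4.14, 2.54) − 0.02·(35.66, 19.38) = (3.4268, 2.1524)
(a₃, b₃) = (3.4268, 2.1524) − 0.02·(29.5668, 16.3412) = (2.835464, 1.825576)
f(2.835464, 1.825576) = 47.333962603776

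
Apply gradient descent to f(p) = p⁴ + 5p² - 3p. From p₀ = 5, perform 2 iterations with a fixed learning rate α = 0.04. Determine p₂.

f′(p) = 4p³ + 10p - 3
Step 1: f′(5) = 547; p₁ = 5 − 0.04·547 = -16.88
Step 2: f′(-16.88) = -19410.570688; p₂ = -16.88 − 0.04·(-19410.570688) = 759.54282752

759.54282752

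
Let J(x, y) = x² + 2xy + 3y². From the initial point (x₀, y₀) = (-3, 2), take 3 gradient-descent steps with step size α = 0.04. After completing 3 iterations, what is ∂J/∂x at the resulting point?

∇J = (2x + 2y, 2x + 6y)
(x₁, y₁) = (-3, 2) − 0.04·(-2, 6) = (-2.92, 1.76)
(x₂, y₂) = (-2.92, 1.76) − 0.04·(-2.32, 4.72) = (-2.8272, 1.5712)
(x₃, y₃) = (-2.8272, 1.5712) − 0.04·(-2.512, 3.7728) = (-2.72672, 1.420288)
∂J/∂x at (-2.72672, 1.420288) = -2.612864

-2.612864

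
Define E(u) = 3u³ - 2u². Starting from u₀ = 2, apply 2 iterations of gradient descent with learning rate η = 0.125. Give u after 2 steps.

-4.78125

E′(u) = 9u² - 4u
u₁ = 2 − 0.125·28 = -1.5
u₂ = -1.5 − 0.125·26.25 = -4.78125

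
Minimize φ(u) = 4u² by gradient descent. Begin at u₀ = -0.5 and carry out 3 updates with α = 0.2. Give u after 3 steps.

φ′(u) = 8u
Step 1: φ′(-0.5) = -4; u₁ = -0.5 − 0.2·(-4) = 0.3
Step 2: φ′(0.3) = 2.4; u₂ = 0.3 − 0.2·2.4 = -0.18
Step 3: φ′(-0.18) = -1.44; u₃ = -0.18 − 0.2·(-1.44) = 0.108

0.108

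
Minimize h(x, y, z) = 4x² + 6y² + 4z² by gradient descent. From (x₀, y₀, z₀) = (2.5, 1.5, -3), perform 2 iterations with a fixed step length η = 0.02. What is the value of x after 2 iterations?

∇h = (8x, 12y, 8z)
Step 1: at (2.5, 1.5, -3), ∇h = (20, 18, -24) → (2.5, 1.5, -3) − 0.02·(20, 18, -24) = (2.1, 1.14, -2.52)
Step 2: at (2.1, 1.14, -2.52), ∇h = (16.8, 13.68, -20.16) → (2.1, 1.14, -2.52) − 0.02·(16.8, 13.68, -20.16) = (1.764, 0.8664, -2.1168)
x = 1.764

1.764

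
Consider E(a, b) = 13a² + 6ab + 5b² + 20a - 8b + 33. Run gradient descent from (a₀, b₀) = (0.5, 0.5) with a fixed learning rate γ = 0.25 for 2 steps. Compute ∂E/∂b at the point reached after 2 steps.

∇E = (26a + 6b + 20, 6a + 10b - 8)
(a₁, b₁) = (0.5, 0.5) − 0.25·(36, 0) = (-8.5, 0.5)
(a₂, b₂) = (-8.5, 0.5) − 0.25·(-198, -54) = (41, 14)
∂E/∂b at (41, 14) = 378

378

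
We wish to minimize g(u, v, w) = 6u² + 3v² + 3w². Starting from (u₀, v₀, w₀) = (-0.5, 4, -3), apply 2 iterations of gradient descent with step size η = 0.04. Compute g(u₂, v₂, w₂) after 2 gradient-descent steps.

∇g = (12u, 6v, 6w)
Step 1: at (-0.5, 4, -3), ∇g = (-6, 24, -18) → (-0.5, 4, -3) − 0.04·(-6, 24, -18) = (-0.26, 3.04, -2.28)
Step 2: at (-0.26, 3.04, -2.28), ∇g = (-3.12, 18.24, -13.68) → (-0.26, 3.04, -2.28) − 0.04·(-3.12, 18.24, -13.68) = (-0.1352, 2.3104, -1.7328)
g(-0.1352, 2.3104, -1.7328) = 25.13130624

25.13130624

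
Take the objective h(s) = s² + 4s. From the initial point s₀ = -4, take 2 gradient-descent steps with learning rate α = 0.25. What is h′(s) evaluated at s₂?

h′(s) = 2s + 4
s₁ = -4 − 0.25·(-4) = -3
s₂ = -3 − 0.25·(-2) = -2.5
h′(s) at (-2.5) = -1

-1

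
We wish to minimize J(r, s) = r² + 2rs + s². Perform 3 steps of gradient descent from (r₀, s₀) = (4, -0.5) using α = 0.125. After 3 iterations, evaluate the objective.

∇J = (2r + 2s, 2r + 2s)
Step 1: at (4, -0.5), ∇J = (7, 7) → (4, -0.5) − 0.125·(7, 7) = (3.125, -1.375)
Step 2: at (3.125, -1.375), ∇J = (3.5, 3.5) → (3.125, -1.375) − 0.125·(3.5, 3.5) = (2.6875, -1.8125)
Step 3: at (2.6875, -1.8125), ∇J = (1.75, 1.75) → (2.6875, -1.8125) − 0.125·(1.75, 1.75) = (2.46875, -2.03125)
J(2.46875, -2.03125) = 0.19140625

0.19140625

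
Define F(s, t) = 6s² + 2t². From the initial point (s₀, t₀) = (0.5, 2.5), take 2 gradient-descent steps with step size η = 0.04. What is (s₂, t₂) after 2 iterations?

(0.1352, 1.764)

∇F = (12s, 4t)
(s₁, t₁) = (0.5, 2.5) − 0.04·(6, 10) = (0.26, 2.1)
(s₂, t₂) = (0.26, 2.1) − 0.04·(3.12, 8.4) = (0.1352, 1.764)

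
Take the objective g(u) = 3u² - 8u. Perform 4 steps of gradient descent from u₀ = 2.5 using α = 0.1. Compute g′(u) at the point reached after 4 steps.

0.1792

g′(u) = 6u - 8
u₁ = 2.5 − 0.1·7 = 1.8
u₂ = 1.8 − 0.1·2.8 = 1.52
u₃ = 1.52 − 0.1·1.12 = 1.408
u₄ = 1.408 − 0.1·0.448 = 1.3632
g′(u) at (1.3632) = 0.1792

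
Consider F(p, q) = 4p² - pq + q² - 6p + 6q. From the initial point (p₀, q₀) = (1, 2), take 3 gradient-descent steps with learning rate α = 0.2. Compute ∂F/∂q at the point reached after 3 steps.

∇F = (8p - q - 6, -p + 2q + 6)
(p₁, q₁) = (1, 2) − 0.2·(0, 9) = (1, 0.2)
(p₂, q₂) = (1, 0.2) − 0.2·(1.8, 5.4) = (0.64, -0.88)
(p₃, q₃) = (0.64, -0.88) − 0.2·(0, 3.6) = (0.64, -1.6)
∂F/∂q at (0.64, -1.6) = 2.16

2.16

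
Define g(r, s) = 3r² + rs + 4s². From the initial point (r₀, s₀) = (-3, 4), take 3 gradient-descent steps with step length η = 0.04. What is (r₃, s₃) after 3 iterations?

∇g = (6r + s, r + 8s)
Step 1: at (-3, 4), ∇g = (-14, 29) → (-3, 4) − 0.04·(-14, 29) = (-2.44, 2.84)
Step 2: at (-2.44, 2.84), ∇g = (-11.8, 20.28) → (-2.44, 2.84) − 0.04·(-11.8, 20.28) = (-1.968, 2.0288)
Step 3: at (-1.968, 2.0288), ∇g = (-9.7792, 14.2624) → (-1.968, 2.0288) − 0.04·(-9.7792, 14.2624) = (-1.576832, 1.458304)

(-1.576832, 1.458304)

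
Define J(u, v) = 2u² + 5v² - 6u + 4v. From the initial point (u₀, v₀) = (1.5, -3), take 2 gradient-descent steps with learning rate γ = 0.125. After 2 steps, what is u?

∇J = (4u - 6, 10v + 4)
Step 1: at (1.5, -3), ∇J = (0, -26) → (1.5, -3) − 0.125·(0, -26) = (1.5, 0.25)
Step 2: at (1.5, 0.25), ∇J = (0, 6.5) → (1.5, 0.25) − 0.125·(0, 6.5) = (1.5, -0.5625)
u = 1.5

1.5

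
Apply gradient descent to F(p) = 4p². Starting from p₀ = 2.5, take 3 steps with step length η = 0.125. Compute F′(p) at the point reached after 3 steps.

F′(p) = 8p
p₁ = 2.5 − 0.125·20 = 0
p₂ = 0 − 0.125·0 = 0
p₃ = 0 − 0.125·0 = 0
F′(p) at (0) = 0

0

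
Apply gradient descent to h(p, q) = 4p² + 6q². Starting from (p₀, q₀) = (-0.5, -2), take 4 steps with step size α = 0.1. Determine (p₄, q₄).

(-0.0008, -0.0032)

∇h = (8p, 12q)
Step 1: at (-0.5, -2), ∇h = (-4, -24) → (-0.5, -2) − 0.1·(-4, -24) = (-0.1, 0.4)
Step 2: at (-0.1, 0.4), ∇h = (-0.8, 4.8) → (-0.1, 0.4) − 0.1·(-0.8, 4.8) = (-0.02, -0.08)
Step 3: at (-0.02, -0.08), ∇h = (-0.16, -0.96) → (-0.02, -0.08) − 0.1·(-0.16, -0.96) = (-0.004, 0.016)
Step 4: at (-0.004, 0.016), ∇h = (-0.032, 0.192) → (-0.004, 0.016) − 0.1·(-0.032, 0.192) = (-0.0008, -0.0032)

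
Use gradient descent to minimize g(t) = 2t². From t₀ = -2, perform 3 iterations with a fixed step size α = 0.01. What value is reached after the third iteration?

-1.769472

g′(t) = 4t
Step 1: g′(-2) = -8; t₁ = -2 − 0.01·(-8) = -1.92
Step 2: g′(-1.92) = -7.68; t₂ = -1.92 − 0.01·(-7.68) = -1.8432
Step 3: g′(-1.8432) = -7.3728; t₃ = -1.8432 − 0.01·(-7.3728) = -1.769472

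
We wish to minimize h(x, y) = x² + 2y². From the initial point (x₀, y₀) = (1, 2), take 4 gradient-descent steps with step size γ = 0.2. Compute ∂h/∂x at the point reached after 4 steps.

∇h = (2x, 4y)
Step 1: at (1, 2), ∇h = (2, 8) → (1, 2) − 0.2·(2, 8) = (0.6, 0.4)
Step 2: at (0.6, 0.4), ∇h = (1.2, 1.6) → (0.6, 0.4) − 0.2·(1.2, 1.6) = (0.36, 0.08)
Step 3: at (0.36, 0.08), ∇h = (0.72, 0.32) → (0.36, 0.08) − 0.2·(0.72, 0.32) = (0.216, 0.016)
Step 4: at (0.216, 0.016), ∇h = (0.432, 0.064) → (0.216, 0.016) − 0.2·(0.432, 0.064) = (0.1296, 0.0032)
∂h/∂x at (0.1296, 0.0032) = 0.2592

0.2592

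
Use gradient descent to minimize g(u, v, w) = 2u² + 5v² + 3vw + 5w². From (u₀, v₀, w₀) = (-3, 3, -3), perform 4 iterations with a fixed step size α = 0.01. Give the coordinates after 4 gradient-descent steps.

∇g = (4u, 10v + 3w, 3v + 10w)
Step 1: at (-3, 3, -3), ∇g = (-12, 21, -21) → (-3, 3, -3) − 0.01·(-12, 21, -21) = (-2.88, 2.79, -2.79)
Step 2: at (-2.88, 2.79, -2.79), ∇g = (-11.52, 19.53, -19.53) → (-2.88, 2.79, -2.79) − 0.01·(-11.52, 19.53, -19.53) = (-2.7648, 2.5947, -2.5947)
Step 3: at (-2.7648, 2.5947, -2.5947), ∇g = (-11.0592, 18.1629, -18.1629) → (-2.7648, 2.5947, -2.5947) − 0.01·(-11.0592, 18.1629, -18.1629) = (-2.654208, 2.413071, -2.413071)
Step 4: at (-2.654208, 2.413071, -2.413071), ∇g = (-10.616832, 16.891497, -16.891497) → (-2.654208, 2.413071, -2.413071) − 0.01·(-10.616832, 16.891497, -16.891497) = (-2.54803968, 2.24415603, -2.24415603)

(-2.54803968, 2.24415603, -2.24415603)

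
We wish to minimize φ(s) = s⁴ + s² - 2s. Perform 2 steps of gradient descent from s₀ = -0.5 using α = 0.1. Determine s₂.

0.08135

φ′(s) = 4s³ + 2s - 2
s₁ = -0.5 − 0.1·(-3.5) = -0.15
s₂ = -0.15 − 0.1·(-2.3135) = 0.08135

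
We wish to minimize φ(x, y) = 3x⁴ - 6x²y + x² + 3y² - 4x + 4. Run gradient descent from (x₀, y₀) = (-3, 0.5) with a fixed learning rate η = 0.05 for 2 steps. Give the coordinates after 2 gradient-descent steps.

∇φ = (12x³ - 12xy + 2x - 4, -6x² + 6y)
Step 1: at (-3, 0.5), ∇φ = (-316, -51) → (-3, 0.5) − 0.05·(-316, -51) = (12.8, 3.05)
Step 2: at (12.8, 3.05), ∇φ = (24718.944, -964.74) → (12.8, 3.05) − 0.05·(24718.944, -964.74) = (-1223.1472, 51.287)

(-1223.1472, 51.287)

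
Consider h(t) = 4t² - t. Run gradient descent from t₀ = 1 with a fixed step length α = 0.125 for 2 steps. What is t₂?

0.125

h′(t) = 8t - 1
Step 1: h′(1) = 7; t₁ = 1 − 0.125·7 = 0.125
Step 2: h′(0.125) = 0; t₂ = 0.125 − 0.125·0 = 0.125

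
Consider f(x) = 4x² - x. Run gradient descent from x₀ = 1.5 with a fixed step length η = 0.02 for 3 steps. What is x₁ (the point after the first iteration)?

1.28

f′(x) = 8x - 1
x₁ = 1.5 − 0.02·11 = 1.28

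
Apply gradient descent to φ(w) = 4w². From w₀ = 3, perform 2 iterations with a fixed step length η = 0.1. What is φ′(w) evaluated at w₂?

φ′(w) = 8w
Step 1: φ′(3) = 24; w₁ = 3 − 0.1·24 = 0.6
Step 2: φ′(0.6) = 4.8; w₂ = 0.6 − 0.1·4.8 = 0.12
φ′(w) at (0.12) = 0.96

0.96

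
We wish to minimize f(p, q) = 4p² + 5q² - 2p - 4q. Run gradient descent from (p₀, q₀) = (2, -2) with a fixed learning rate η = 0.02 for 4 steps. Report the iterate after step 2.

∇f = (8p - 2, 10q - 4)
Step 1: at (2, -2), ∇f = (14, -24) → (2, -2) − 0.02·(14, -24) = (1.72, -1.52)
Step 2: at (1.72, -1.52), ∇f = (11.76, -19.2) → (1.72, -1.52) − 0.02·(11.76, -19.2) = (1.4848, -1.136)

(1.4848, -1.136)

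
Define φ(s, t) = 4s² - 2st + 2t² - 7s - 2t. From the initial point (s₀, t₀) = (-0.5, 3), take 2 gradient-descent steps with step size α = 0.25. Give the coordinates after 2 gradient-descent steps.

(-1.875, 2.375)

∇φ = (8s - 2t - 7, -2s + 4t - 2)
Step 1: at (-0.5, 3), ∇φ = (-17, 11) → (-0.5, 3) − 0.25·(-17, 11) = (3.75, 0.25)
Step 2: at (3.75, 0.25), ∇φ = (22.5, -8.5) → (3.75, 0.25) − 0.25·(22.5, -8.5) = (-1.875, 2.375)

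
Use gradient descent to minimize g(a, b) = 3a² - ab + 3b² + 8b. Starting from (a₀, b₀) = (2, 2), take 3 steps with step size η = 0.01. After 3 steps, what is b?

1.488854

∇g = (6a - b, -a + 6b + 8)
Step 1: at (2, 2), ∇g = (10, 18) → (2, 2) − 0.01·(10, 18) = (1.9, 1.82)
Step 2: at (1.9, 1.82), ∇g = (9.58, 17.02) → (1.9, 1.82) − 0.01·(9.58, 17.02) = (1.8042, 1.6498)
Step 3: at (1.8042, 1.6498), ∇g = (9.1754, 16.0946) → (1.8042, 1.6498) − 0.01·(9.1754, 16.0946) = (1.712446, 1.488854)
b = 1.488854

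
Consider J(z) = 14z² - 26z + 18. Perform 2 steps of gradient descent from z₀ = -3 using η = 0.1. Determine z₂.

-11.8

J′(z) = 28z - 26
z₁ = -3 − 0.1·(-110) = 8
z₂ = 8 − 0.1·198 = -11.8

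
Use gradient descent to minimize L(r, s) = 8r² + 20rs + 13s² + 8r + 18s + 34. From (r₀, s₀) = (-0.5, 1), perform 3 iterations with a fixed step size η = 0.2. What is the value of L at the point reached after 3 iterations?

∇L = (16r + 20s + 8, 20r + 26s + 18)
(r₁, s₁) = (-0.5, 1) − 0.2·(20, 34) = (-4.5, -5.8)
(r₂, s₂) = (-4.5, -5.8) − 0.2·(-180, -222.8) = (31.5, 38.76)
(r₃, s₃) = (31.5, 38.76) − 0.2·(1287.2, 1655.76) = (-225.94, -292.392)
L(-225.94, -292.392) = 2834025.524032

2834025.524032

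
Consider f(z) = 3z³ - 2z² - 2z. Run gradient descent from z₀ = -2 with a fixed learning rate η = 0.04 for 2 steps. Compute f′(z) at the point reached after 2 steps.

773.671561764864

f′(z) = 9z² - 4z - 2
Step 1: f′(-2) = 42; z₁ = -2 − 0.04·42 = -3.68
Step 2: f′(-3.68) = 134.6016; z₂ = -3.68 − 0.04·134.6016 = -9.064064
f′(z) at (-9.064064) = 773.671561764864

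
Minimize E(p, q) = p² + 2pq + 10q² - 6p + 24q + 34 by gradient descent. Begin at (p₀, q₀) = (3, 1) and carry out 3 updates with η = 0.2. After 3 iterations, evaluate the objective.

∇E = (2p + 2q - 6, 2p + 20q + 24)
(p₁, q₁) = (3, 1) − 0.2·(2, 50) = (2.6, -9)
(p₂, q₂) = (2.6, -9) − 0.2·(-18.8, -150.8) = (6.36, 21.16)
(p₃, q₃) = (6.36, 21.16) − 0.2·(49.04, 459.92) = (-3.448, -70.824)
E(-3.448, -70.824) = 49015.592768

49015.592768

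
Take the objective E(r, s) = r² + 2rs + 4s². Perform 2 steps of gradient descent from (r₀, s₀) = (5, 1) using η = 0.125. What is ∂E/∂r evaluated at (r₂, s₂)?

4.125

∇E = (2r + 2s, 2r + 8s)
(r₁, s₁) = (5, 1) − 0.125·(12, 18) = (3.5, -1.25)
(r₂, s₂) = (3.5, -1.25) − 0.125·(4.5, -3) = (2.9375, -0.875)
∂E/∂r at (2.9375, -0.875) = 4.125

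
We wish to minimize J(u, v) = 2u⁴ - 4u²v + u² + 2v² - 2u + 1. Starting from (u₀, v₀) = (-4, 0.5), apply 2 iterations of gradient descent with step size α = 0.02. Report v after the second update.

∇J = (8u³ - 8uv + 2u - 2, -4u² + 4v)
Step 1: at (-4, 0.5), ∇J = (-506, -62) → (-4, 0.5) − 0.02·(-506, -62) = (6.12, 1.74)
Step 2: at (6.12, 1.74), ∇J = (1758.817024, -142.8576) → (6.12, 1.74) − 0.02·(1758.817024, -142.8576) = (-29.05634048, 4.597152)
v = 4.597152

4.597152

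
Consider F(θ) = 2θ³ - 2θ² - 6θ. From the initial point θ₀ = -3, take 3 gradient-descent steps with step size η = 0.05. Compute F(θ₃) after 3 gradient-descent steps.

F′(θ) = 6θ² - 4θ - 6
Step 1: F′(-3) = 60; θ₁ = -3 − 0.05·60 = -6
Step 2: F′(-6) = 234; θ₂ = -6 − 0.05·234 = -17.7
Step 3: F′(-17.7) = 1944.54; θ₃ = -17.7 − 0.05·1944.54 = -114.927
F(-114.927) = -3061687.994889966

-3061687.994889966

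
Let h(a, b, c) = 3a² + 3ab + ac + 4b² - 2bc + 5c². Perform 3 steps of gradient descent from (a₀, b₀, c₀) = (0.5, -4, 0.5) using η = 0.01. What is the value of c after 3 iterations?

∇h = (6a + 3b + c, 3a + 8b - 2c, a - 2b + 10c)
(a₁, b₁, c₁) = (0.5, -4, 0.5) − 0.01·(-8.5, -31.5, 13.5) = (0.585, -3.685, 0.365)
(a₂, b₂, c₂) = (0.585, -3.685, 0.365) − 0.01·(-7.18, -28.455, 11.605) = (0.6568, -3.40045, 0.24895)
(a₃, b₃, c₃) = (0.6568, -3.40045, 0.24895) − 0.01·(-6.0116, -25.7311, 9.9472) = (0.716916, -3.143139, 0.149478)
c = 0.149478

0.149478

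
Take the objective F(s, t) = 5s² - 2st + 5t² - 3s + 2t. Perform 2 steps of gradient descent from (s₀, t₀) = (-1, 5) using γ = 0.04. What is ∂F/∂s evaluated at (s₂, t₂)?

∇F = (10s - 2t - 3, -2s + 10t + 2)
(s₁, t₁) = (-1, 5) − 0.04·(-23, 54) = (-0.08, 2.84)
(s₂, t₂) = (-0.08, 2.84) − 0.04·(-9.48, 30.56) = (0.2992, 1.6176)
∂F/∂s at (0.2992, 1.6176) = -3.2432

-3.2432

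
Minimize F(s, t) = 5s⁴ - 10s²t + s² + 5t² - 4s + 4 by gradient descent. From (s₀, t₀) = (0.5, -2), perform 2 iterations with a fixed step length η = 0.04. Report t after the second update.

∇F = (20s³ - 20st + 2s - 4, -10s² + 10t)
(s₁, t₁) = (0.5, -2) − 0.04·(19.5, -22.5) = (-0.28, -1.1)
(s₂, t₂) = (-0.28, -1.1) − 0.04·(-11.15904, -11.784) = (0.1663616, -0.62864)
t = -0.62864

-0.62864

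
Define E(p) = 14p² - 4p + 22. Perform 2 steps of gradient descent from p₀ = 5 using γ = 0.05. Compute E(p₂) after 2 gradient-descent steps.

E′(p) = 28p - 4
Step 1: E′(5) = 136; p₁ = 5 − 0.05·136 = -1.8
Step 2: E′(-1.8) = -54.4; p₂ = -1.8 − 0.05·(-54.4) = 0.92
E(0.92) = 30.1696

30.1696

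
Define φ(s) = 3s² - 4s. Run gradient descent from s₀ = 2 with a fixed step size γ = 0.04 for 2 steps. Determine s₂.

1.4368

φ′(s) = 6s - 4
Step 1: φ′(2) = 8; s₁ = 2 − 0.04·8 = 1.68
Step 2: φ′(1.68) = 6.08; s₂ = 1.68 − 0.04·6.08 = 1.4368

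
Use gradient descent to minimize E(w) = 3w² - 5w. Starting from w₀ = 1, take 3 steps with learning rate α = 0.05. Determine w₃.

0.8905

E′(w) = 6w - 5
Step 1: E′(1) = 1; w₁ = 1 − 0.05·1 = 0.95
Step 2: E′(0.95) = 0.7; w₂ = 0.95 − 0.05·0.7 = 0.915
Step 3: E′(0.915) = 0.49; w₃ = 0.915 − 0.05·0.49 = 0.8905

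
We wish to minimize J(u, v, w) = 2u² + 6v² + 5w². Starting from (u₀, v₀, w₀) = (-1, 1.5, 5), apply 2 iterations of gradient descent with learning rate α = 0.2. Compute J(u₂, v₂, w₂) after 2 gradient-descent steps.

176.8648

∇J = (4u, 12v, 10w)
(u₁, v₁, w₁) = (-1, 1.5, 5) − 0.2·(-4, 18, 50) = (-0.2, -2.1, -5)
(u₂, v₂, w₂) = (-0.2, -2.1, -5) − 0.2·(-0.8, -25.2, -50) = (-0.04, 2.94, 5)
J(-0.04, 2.94, 5) = 176.8648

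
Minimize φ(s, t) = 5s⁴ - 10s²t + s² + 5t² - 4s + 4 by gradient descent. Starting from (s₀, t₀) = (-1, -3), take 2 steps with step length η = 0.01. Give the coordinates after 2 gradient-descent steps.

∇φ = (20s³ - 20st + 2s - 4, -10s² + 10t)
Step 1: at (-1, -3), ∇φ = (-86, -40) → (-1, -3) − 0.01·(-86, -40) = (-0.14, -2.6)
Step 2: at (-0.14, -2.6), ∇φ = (-11.61488, -26.196) → (-0.14, -2.6) − 0.01·(-11.61488, -26.196) = (-0.0238512, -2.33804)

(-0.0238512, -2.33804)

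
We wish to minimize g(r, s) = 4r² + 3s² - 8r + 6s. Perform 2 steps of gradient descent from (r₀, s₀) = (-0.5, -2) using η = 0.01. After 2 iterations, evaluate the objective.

∇g = (8r - 8, 6s + 6)
Step 1: at (-0.5, -2), ∇g = (-12, -6) → (-0.5, -2) − 0.01·(-12, -6) = (-0.38, -1.94)
Step 2: at (-0.38, -1.94), ∇g = (-11.04, -5.64) → (-0.38, -1.94) − 0.01·(-11.04, -5.64) = (-0.2696, -1.8836)
g(-0.2696, -1.8836) = 1.78978352

1.78978352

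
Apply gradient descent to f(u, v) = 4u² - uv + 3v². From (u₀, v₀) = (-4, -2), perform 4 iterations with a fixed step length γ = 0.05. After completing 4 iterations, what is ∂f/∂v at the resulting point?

-3.6415

∇f = (8u - v, -u + 6v)
(u₁, v₁) = (-4, -2) − 0.05·(-30, -8) = (-2.5, -1.6)
(u₂, v₂) = (-2.5, -1.6) − 0.05·(-18.4, -7.1) = (-1.58, -1.245)
(u₃, v₃) = (-1.58, -1.245) − 0.05·(-11.395, -5.89) = (-1.01025, -0.9505)
(u₄, v₄) = (-1.01025, -0.9505) − 0.05·(-7.1315, -4.69275) = (-0.653675, -0.7158625)
∂f/∂v at (-0.653675, -0.7158625) = -3.6415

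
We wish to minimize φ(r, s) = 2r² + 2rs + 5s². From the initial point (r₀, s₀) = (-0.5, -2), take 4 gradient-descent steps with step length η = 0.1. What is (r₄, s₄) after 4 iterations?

(0.0184, -0.0056)

∇φ = (4r + 2s, 2r + 10s)
Step 1: at (-0.5, -2), ∇φ = (-6, -21) → (-0.5, -2) − 0.1·(-6, -21) = (0.1, 0.1)
Step 2: at (0.1, 0.1), ∇φ = (0.6, 1.2) → (0.1, 0.1) − 0.1·(0.6, 1.2) = (0.04, -0.02)
Step 3: at (0.04, -0.02), ∇φ = (0.12, -0.12) → (0.04, -0.02) − 0.1·(0.12, -0.12) = (0.028, -0.008)
Step 4: at (0.028, -0.008), ∇φ = (0.096, -0.024) → (0.028, -0.008) − 0.1·(0.096, -0.024) = (0.0184, -0.0056)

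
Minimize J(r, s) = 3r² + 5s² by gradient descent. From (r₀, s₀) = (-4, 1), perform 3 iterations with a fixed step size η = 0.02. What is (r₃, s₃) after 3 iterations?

∇J = (6r, 10s)
Step 1: at (-4, 1), ∇J = (-24, 10) → (-4, 1) − 0.02·(-24, 10) = (-3.52, 0.8)
Step 2: at (-3.52, 0.8), ∇J = (-21.12, 8) → (-3.52, 0.8) − 0.02·(-21.12, 8) = (-3.0976, 0.64)
Step 3: at (-3.0976, 0.64), ∇J = (-18.5856, 6.4) → (-3.0976, 0.64) − 0.02·(-18.5856, 6.4) = (-2.725888, 0.512)

(-2.725888, 0.512)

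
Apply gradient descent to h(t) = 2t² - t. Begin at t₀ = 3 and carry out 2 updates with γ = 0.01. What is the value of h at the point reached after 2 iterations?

12.72136672

h′(t) = 4t - 1
t₁ = 3 − 0.01·11 = 2.89
t₂ = 2.89 − 0.01·10.56 = 2.7844
h(2.7844) = 12.72136672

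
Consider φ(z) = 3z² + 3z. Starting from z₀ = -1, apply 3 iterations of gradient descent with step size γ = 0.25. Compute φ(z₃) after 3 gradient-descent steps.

φ′(z) = 6z + 3
z₁ = -1 − 0.25·(-3) = -0.25
z₂ = -0.25 − 0.25·1.5 = -0.625
z₃ = -0.625 − 0.25·(-0.75) = -0.4375
φ(-0.4375) = -0.73828125

-0.73828125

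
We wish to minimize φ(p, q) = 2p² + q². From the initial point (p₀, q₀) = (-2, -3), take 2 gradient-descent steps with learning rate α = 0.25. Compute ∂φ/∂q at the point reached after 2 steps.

-1.5

∇φ = (4p, 2q)
(p₁, q₁) = (-2, -3) − 0.25·(-8, -6) = (0, -1.5)
(p₂, q₂) = (0, -1.5) − 0.25·(0, -3) = (0, -0.75)
∂φ/∂q at (0, -0.75) = -1.5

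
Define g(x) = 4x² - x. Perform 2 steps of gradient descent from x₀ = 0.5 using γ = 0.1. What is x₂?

g′(x) = 8x - 1
x₁ = 0.5 − 0.1·3 = 0.2
x₂ = 0.2 − 0.1·0.6 = 0.14

0.14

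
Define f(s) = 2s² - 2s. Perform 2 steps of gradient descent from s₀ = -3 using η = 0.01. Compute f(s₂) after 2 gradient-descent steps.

f′(s) = 4s - 2
s₁ = -3 − 0.01·(-14) = -2.86
s₂ = -2.86 − 0.01·(-13.44) = -2.7256
f(-2.7256) = 20.30899072

20.30899072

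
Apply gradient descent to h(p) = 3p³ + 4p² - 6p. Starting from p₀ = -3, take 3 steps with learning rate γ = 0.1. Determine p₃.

-3258.8700849

h′(p) = 9p² + 8p - 6
p₁ = -3 − 0.1·51 = -8.1
p₂ = -8.1 − 0.1·519.69 = -60.069
p₃ = -60.069 − 0.1·31988.010849 = -3258.8700849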